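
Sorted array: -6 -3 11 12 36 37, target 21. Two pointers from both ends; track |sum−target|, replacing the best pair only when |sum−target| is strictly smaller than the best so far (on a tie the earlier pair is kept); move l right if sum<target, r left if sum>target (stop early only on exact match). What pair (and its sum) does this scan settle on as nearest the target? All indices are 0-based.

pair (11, 12) with sum 23 (|Δ|=2)

[0,5] -6+37=31 d=10 * → r--
[0,4] -6+36=30 d=9 * → r--
[0,3] -6+12=6 d=15 → l++
[1,3] -3+12=9 d=12 → l++
[2,3] 11+12=23 d=2 * → r--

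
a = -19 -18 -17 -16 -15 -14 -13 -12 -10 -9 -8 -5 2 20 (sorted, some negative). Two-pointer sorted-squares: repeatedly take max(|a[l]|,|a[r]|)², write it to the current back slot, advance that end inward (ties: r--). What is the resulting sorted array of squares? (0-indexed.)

[4, 25, 64, 81, 100, 144, 169, 196, 225, 256, 289, 324, 361, 400]

l=0 r=13: |-19|<=|20| out[13]=400, r--
l=0 r=12: |-19|>|2| out[12]=361, l++
l=1 r=12: |-18|>|2| out[11]=324, l++
l=2 r=12: |-17|>|2| out[10]=289, l++
l=3 r=12: |-16|>|2| out[9]=256, l++
l=4 r=12: |-15|>|2| out[8]=225, l++
l=5 r=12: |-14|>|2| out[7]=196, l++
l=6 r=12: |-13|>|2| out[6]=169, l++
l=7 r=12: |-12|>|2| out[5]=144, l++
l=8 r=12: |-10|>|2| out[4]=100, l++
l=9 r=12: |-9|>|2| out[3]=81, l++
l=10 r=12: |-8|>|2| out[2]=64, l++
l=11 r=12: |-5|>|2| out[1]=25, l++
l=12 r=12: |2|<=|2| out[0]=4, r--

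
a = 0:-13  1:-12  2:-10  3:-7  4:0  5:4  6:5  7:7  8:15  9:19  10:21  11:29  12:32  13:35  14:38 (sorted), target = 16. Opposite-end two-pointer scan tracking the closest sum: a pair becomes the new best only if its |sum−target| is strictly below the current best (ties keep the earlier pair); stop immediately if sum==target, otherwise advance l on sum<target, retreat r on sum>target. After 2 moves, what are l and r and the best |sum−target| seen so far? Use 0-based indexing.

l=0, r=12, best |Δ|=6

[0,14] -13+38=25 d=9 * → r--
[0,13] -13+35=22 d=6 * → r--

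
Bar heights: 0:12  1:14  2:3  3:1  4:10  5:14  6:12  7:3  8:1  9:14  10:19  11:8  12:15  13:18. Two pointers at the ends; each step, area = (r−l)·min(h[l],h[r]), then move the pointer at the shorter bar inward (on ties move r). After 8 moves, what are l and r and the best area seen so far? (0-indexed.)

l=8, r=13, best area=168

l=0 r=13: min(12,18)*13=156 best=156 *, l++
l=1 r=13: min(14,18)*12=168 best=168 *, l++
l=2 r=13: min(3,18)*11=33 best=168, l++
l=3 r=13: min(1,18)*10=10 best=168, l++
l=4 r=13: min(10,18)*9=90 best=168, l++
l=5 r=13: min(14,18)*8=112 best=168, l++
l=6 r=13: min(12,18)*7=84 best=168, l++
l=7 r=13: min(3,18)*6=18 best=168, l++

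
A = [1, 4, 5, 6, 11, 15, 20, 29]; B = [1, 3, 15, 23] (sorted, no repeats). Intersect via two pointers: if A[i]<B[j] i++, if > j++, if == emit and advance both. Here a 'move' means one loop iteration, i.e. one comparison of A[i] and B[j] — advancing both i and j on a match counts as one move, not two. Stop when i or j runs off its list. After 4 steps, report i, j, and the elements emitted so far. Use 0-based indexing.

i=0 j=0: 1==1 emit, i++,j++
i=1 j=1: 4>3, j++
i=1 j=2: 4<15, i++
i=2 j=2: 5<15, i++

i=3, j=2, emitted=[1]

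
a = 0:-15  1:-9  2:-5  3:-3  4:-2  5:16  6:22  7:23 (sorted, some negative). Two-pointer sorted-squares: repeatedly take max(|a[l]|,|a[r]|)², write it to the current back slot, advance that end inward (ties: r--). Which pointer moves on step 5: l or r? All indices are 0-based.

l

l=0 r=7: |-15|<=|23| out[7]=529, r--
l=0 r=6: |-15|<=|22| out[6]=484, r--
l=0 r=5: |-15|<=|16| out[5]=256, r--
l=0 r=4: |-15|>|-2| out[4]=225, l++
l=1 r=4: |-9|>|-2| out[3]=81, l++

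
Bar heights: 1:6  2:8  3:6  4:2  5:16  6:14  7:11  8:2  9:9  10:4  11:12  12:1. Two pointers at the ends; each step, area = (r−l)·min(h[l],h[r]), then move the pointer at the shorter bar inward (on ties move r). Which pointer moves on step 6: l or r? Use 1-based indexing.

r

l=1 r=12: min(6,1)*11=11 best=11 *, r--
l=1 r=11: min(6,12)*10=60 best=60 *, l++
l=2 r=11: min(8,12)*9=72 best=72 *, l++
l=3 r=11: min(6,12)*8=48 best=72, l++
l=4 r=11: min(2,12)*7=14 best=72, l++
l=5 r=11: min(16,12)*6=72 best=72, r--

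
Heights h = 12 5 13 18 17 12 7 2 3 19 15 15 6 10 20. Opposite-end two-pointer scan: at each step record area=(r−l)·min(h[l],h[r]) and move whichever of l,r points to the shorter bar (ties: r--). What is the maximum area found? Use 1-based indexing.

max area = 198

[1,15] min(12,20)*14=168 best=168 * → l++
[2,15] min(5,20)*13=65 best=168 → l++
[3,15] min(13,20)*12=156 best=168 → l++
[4,15] min(18,20)*11=198 best=198 * → l++
[5,15] min(17,20)*10=170 best=198 → l++
[6,15] min(12,20)*9=108 best=198 → l++
[7,15] min(7,20)*8=56 best=198 → l++
[8,15] min(2,20)*7=14 best=198 → l++
[9,15] min(3,20)*6=18 best=198 → l++
[10,15] min(19,20)*5=95 best=198 → l++
[11,15] min(15,20)*4=60 best=198 → l++
[12,15] min(15,20)*3=45 best=198 → l++
[13,15] min(6,20)*2=12 best=198 → l++
[14,15] min(10,20)*1=10 best=198 → l++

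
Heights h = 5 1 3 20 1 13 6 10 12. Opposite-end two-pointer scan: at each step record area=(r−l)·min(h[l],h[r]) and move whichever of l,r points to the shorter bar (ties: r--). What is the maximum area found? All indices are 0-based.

max area = 60

l=0 r=8: min(5,12)*8=40 best=40 *, l++
l=1 r=8: min(1,12)*7=7 best=40, l++
l=2 r=8: min(3,12)*6=18 best=40, l++
l=3 r=8: min(20,12)*5=60 best=60 *, r--
l=3 r=7: min(20,10)*4=40 best=60, r--
l=3 r=6: min(20,6)*3=18 best=60, r--
l=3 r=5: min(20,13)*2=26 best=60, r--
l=3 r=4: min(20,1)*1=1 best=60, r--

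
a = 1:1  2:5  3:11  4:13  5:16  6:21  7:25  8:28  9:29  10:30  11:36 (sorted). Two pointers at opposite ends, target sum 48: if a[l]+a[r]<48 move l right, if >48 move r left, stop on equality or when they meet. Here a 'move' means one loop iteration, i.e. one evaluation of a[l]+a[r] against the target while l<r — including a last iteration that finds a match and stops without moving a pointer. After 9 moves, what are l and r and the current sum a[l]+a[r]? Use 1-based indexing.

[1,11] 1+36=37 <48 → l++
[2,11] 5+36=41 <48 → l++
[3,11] 11+36=47 <48 → l++
[4,11] 13+36=49 >48 → r--
[4,10] 13+30=43 <48 → l++
[5,10] 16+30=46 <48 → l++
[6,10] 21+30=51 >48 → r--
[6,9] 21+29=50 >48 → r--
[6,8] 21+28=49 >48 → r--

l=6, r=7, sum=46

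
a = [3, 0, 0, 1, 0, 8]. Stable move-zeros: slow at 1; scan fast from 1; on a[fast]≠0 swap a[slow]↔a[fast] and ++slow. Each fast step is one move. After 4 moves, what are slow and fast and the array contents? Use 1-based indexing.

slow=3, fast=5, a=[3, 1, 0, 0, 0, 8]

slow=1 fast=1: a[fast]=3≠0 swap→a[1]=3, slow++,fast++
slow=2 fast=2: a[fast]=0, fast++
slow=2 fast=3: a[fast]=0, fast++
slow=2 fast=4: a[fast]=1≠0 swap→a[2]=1, slow++,fast++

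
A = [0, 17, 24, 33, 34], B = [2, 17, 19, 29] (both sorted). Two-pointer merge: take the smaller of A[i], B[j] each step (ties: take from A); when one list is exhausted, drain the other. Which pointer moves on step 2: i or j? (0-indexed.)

j

i=0 j=0: A[i]=0<=B[j]=2 take 0, i++
i=1 j=0: A[i]=17>B[j]=2 take 2, j++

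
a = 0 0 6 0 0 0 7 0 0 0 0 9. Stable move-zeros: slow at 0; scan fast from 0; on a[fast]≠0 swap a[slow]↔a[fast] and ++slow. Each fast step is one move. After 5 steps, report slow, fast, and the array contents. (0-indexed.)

slow=1, fast=5, a=[6, 0, 0, 0, 0, 0, 7, 0, 0, 0, 0, 9]

(s=0,f=0) a[fast]=0 → fast++
(s=0,f=1) a[fast]=0 → fast++
(s=0,f=2) a[fast]=6≠0 swap→a[0]=6 → slow++,fast++
(s=1,f=3) a[fast]=0 → fast++
(s=1,f=4) a[fast]=0 → fast++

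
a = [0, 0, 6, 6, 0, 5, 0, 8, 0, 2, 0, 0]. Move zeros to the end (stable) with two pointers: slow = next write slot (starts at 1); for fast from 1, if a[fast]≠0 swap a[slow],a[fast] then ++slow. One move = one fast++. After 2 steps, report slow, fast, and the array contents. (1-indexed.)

slow=1, fast=3, a=[0, 0, 6, 6, 0, 5, 0, 8, 0, 2, 0, 0]

slow=1 fast=1: a[fast]=0, fast++
slow=1 fast=2: a[fast]=0, fast++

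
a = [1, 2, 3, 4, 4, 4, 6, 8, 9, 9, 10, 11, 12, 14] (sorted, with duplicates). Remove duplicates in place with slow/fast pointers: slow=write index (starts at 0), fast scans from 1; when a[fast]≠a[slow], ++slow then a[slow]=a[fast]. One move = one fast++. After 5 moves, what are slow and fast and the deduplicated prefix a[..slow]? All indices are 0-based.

slow=3, fast=6, prefix=[1, 2, 3, 4]

slow=0 fast=1: a[fast]=2≠a[slow]=1 write a[1]=2, slow++,fast++
slow=1 fast=2: a[fast]=3≠a[slow]=2 write a[2]=3, slow++,fast++
slow=2 fast=3: a[fast]=4≠a[slow]=3 write a[3]=4, slow++,fast++
slow=3 fast=4: a[fast]=4=a[slow] dup, fast++
slow=3 fast=5: a[fast]=4=a[slow] dup, fast++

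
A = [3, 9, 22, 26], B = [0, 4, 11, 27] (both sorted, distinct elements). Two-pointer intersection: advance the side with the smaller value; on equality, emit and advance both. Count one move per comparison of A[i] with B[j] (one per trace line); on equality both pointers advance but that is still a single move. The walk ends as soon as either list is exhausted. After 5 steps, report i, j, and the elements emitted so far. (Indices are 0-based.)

i=2, j=3, emitted=[]

[i=0,j=0] 3>0 → j++
[i=0,j=1] 3<4 → i++
[i=1,j=1] 9>4 → j++
[i=1,j=2] 9<11 → i++
[i=2,j=2] 22>11 → j++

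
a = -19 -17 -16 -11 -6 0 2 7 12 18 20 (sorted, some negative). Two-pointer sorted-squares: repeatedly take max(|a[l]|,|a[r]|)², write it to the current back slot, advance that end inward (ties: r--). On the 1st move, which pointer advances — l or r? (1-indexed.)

r

l=1 r=11: |-19|<=|20| out[11]=400, r--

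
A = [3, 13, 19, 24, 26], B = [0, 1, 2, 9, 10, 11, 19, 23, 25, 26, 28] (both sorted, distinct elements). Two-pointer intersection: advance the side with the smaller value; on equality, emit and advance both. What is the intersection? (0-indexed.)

intersection = [19, 26]

i=0 j=0: 3>0, j++
i=0 j=1: 3>1, j++
i=0 j=2: 3>2, j++
i=0 j=3: 3<9, i++
i=1 j=3: 13>9, j++
i=1 j=4: 13>10, j++
i=1 j=5: 13>11, j++
i=1 j=6: 13<19, i++
i=2 j=6: 19==19 emit, i++,j++
i=3 j=7: 24>23, j++
i=3 j=8: 24<25, i++
i=4 j=8: 26>25, j++
i=4 j=9: 26==26 emit, i++,j++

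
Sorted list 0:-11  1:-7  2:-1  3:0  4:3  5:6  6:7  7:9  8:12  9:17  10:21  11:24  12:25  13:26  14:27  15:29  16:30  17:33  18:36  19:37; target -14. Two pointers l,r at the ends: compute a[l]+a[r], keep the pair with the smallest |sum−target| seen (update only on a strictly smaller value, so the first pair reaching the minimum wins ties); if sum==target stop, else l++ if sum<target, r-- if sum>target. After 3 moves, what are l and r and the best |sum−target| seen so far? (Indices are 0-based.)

l=0, r=16, best |Δ|=36

[0,19] -11+37=26 d=40 * → r--
[0,18] -11+36=25 d=39 * → r--
[0,17] -11+33=22 d=36 * → r--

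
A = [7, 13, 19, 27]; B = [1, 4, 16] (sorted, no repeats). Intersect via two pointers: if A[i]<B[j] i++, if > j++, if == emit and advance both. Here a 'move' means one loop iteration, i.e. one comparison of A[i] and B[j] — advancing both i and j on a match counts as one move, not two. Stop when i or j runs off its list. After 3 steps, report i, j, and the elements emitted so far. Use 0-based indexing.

i=1, j=2, emitted=[]

[i=0,j=0] 7>1 → j++
[i=0,j=1] 7>4 → j++
[i=0,j=2] 7<16 → i++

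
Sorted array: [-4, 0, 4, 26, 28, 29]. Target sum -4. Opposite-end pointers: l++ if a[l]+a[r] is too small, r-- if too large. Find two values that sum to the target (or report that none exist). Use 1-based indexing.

l=1 r=6: -4+29=25 >-4, r--
l=1 r=5: -4+28=24 >-4, r--
l=1 r=4: -4+26=22 >-4, r--
l=1 r=3: -4+4=0 >-4, r--
l=1 r=2: -4+0=-4, found

(-4, 0)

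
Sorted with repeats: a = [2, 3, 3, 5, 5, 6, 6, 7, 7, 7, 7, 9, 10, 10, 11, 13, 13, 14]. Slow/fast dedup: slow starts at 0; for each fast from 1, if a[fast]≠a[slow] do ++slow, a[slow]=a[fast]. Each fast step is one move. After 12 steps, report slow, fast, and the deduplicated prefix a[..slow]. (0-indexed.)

slow=6, fast=13, prefix=[2, 3, 5, 6, 7, 9, 10]

slow=0 fast=1: a[fast]=3≠a[slow]=2 write a[1]=3, slow++,fast++
slow=1 fast=2: a[fast]=3=a[slow] dup, fast++
slow=1 fast=3: a[fast]=5≠a[slow]=3 write a[2]=5, slow++,fast++
slow=2 fast=4: a[fast]=5=a[slow] dup, fast++
slow=2 fast=5: a[fast]=6≠a[slow]=5 write a[3]=6, slow++,fast++
slow=3 fast=6: a[fast]=6=a[slow] dup, fast++
slow=3 fast=7: a[fast]=7≠a[slow]=6 write a[4]=7, slow++,fast++
slow=4 fast=8: a[fast]=7=a[slow] dup, fast++
slow=4 fast=9: a[fast]=7=a[slow] dup, fast++
slow=4 fast=10: a[fast]=7=a[slow] dup, fast++
slow=4 fast=11: a[fast]=9≠a[slow]=7 write a[5]=9, slow++,fast++
slow=5 fast=12: a[fast]=10≠a[slow]=9 write a[6]=10, slow++,fast++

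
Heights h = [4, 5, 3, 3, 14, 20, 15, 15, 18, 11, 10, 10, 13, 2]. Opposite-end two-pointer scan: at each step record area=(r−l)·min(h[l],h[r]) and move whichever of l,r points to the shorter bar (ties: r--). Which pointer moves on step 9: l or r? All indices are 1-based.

[1,14] min(4,2)*13=26 best=26 * → r--
[1,13] min(4,13)*12=48 best=48 * → l++
[2,13] min(5,13)*11=55 best=55 * → l++
[3,13] min(3,13)*10=30 best=55 → l++
[4,13] min(3,13)*9=27 best=55 → l++
[5,13] min(14,13)*8=104 best=104 * → r--
[5,12] min(14,10)*7=70 best=104 → r--
[5,11] min(14,10)*6=60 best=104 → r--
[5,10] min(14,11)*5=55 best=104 → r--

r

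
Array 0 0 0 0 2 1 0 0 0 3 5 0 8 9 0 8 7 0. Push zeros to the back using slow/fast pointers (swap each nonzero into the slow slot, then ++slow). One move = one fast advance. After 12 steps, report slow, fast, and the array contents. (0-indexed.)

slow=0 fast=0: a[fast]=0, fast++
slow=0 fast=1: a[fast]=0, fast++
slow=0 fast=2: a[fast]=0, fast++
slow=0 fast=3: a[fast]=0, fast++
slow=0 fast=4: a[fast]=2≠0 swap→a[0]=2, slow++,fast++
slow=1 fast=5: a[fast]=1≠0 swap→a[1]=1, slow++,fast++
slow=2 fast=6: a[fast]=0, fast++
slow=2 fast=7: a[fast]=0, fast++
slow=2 fast=8: a[fast]=0, fast++
slow=2 fast=9: a[fast]=3≠0 swap→a[2]=3, slow++,fast++
slow=3 fast=10: a[fast]=5≠0 swap→a[3]=5, slow++,fast++
slow=4 fast=11: a[fast]=0, fast++

slow=4, fast=12, a=[2, 1, 3, 5, 0, 0, 0, 0, 0, 0, 0, 0, 8, 9, 0, 8, 7, 0]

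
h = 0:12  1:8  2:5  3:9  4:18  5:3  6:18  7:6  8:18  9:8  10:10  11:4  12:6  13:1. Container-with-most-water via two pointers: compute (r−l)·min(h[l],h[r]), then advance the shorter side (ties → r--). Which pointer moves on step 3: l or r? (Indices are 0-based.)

r

[0,13] min(12,1)*13=13 best=13 * → r--
[0,12] min(12,6)*12=72 best=72 * → r--
[0,11] min(12,4)*11=44 best=72 → r--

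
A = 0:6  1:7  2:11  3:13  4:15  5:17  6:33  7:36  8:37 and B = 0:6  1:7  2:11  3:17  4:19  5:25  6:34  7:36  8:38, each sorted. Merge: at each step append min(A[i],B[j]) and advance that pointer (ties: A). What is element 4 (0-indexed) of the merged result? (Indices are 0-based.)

merged[4] = 11

[i=0,j=0] A[i]=6<=B[j]=6 take 6 → i++
[i=1,j=0] A[i]=7>B[j]=6 take 6 → j++
[i=1,j=1] A[i]=7<=B[j]=7 take 7 → i++
[i=2,j=1] A[i]=11>B[j]=7 take 7 → j++
[i=2,j=2] A[i]=11<=B[j]=11 take 11 → i++
[i=3,j=2] A[i]=13>B[j]=11 take 11 → j++
[i=3,j=3] A[i]=13<=B[j]=17 take 13 → i++
[i=4,j=3] A[i]=15<=B[j]=17 take 15 → i++
[i=5,j=3] A[i]=17<=B[j]=17 take 17 → i++
[i=6,j=3] A[i]=33>B[j]=17 take 17 → j++
[i=6,j=4] A[i]=33>B[j]=19 take 19 → j++
[i=6,j=5] A[i]=33>B[j]=25 take 25 → j++
[i=6,j=6] A[i]=33<=B[j]=34 take 33 → i++
[i=7,j=6] A[i]=36>B[j]=34 take 34 → j++
[i=7,j=7] A[i]=36<=B[j]=36 take 36 → i++
[i=8,j=7] A[i]=37>B[j]=36 take 36 → j++
[i=8,j=8] A[i]=37<=B[j]=38 take 37 → i++
[i=9,j=8] A done, take B[j]=38 → j++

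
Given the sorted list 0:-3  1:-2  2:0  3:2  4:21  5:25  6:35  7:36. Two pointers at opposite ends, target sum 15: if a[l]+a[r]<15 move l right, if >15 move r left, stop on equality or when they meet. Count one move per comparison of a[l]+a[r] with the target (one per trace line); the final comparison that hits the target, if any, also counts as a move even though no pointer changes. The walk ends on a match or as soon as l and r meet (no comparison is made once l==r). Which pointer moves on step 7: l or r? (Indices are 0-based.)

l=0 r=7: -3+36=33 >15, r--
l=0 r=6: -3+35=32 >15, r--
l=0 r=5: -3+25=22 >15, r--
l=0 r=4: -3+21=18 >15, r--
l=0 r=3: -3+2=-1 <15, l++
l=1 r=3: -2+2=0 <15, l++
l=2 r=3: 0+2=2 <15, l++

l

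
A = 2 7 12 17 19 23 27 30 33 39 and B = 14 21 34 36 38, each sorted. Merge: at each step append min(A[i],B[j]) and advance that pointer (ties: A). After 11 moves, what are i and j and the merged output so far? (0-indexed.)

i=0 j=0: A[i]=2<=B[j]=14 take 2, i++
i=1 j=0: A[i]=7<=B[j]=14 take 7, i++
i=2 j=0: A[i]=12<=B[j]=14 take 12, i++
i=3 j=0: A[i]=17>B[j]=14 take 14, j++
i=3 j=1: A[i]=17<=B[j]=21 take 17, i++
i=4 j=1: A[i]=19<=B[j]=21 take 19, i++
i=5 j=1: A[i]=23>B[j]=21 take 21, j++
i=5 j=2: A[i]=23<=B[j]=34 take 23, i++
i=6 j=2: A[i]=27<=B[j]=34 take 27, i++
i=7 j=2: A[i]=30<=B[j]=34 take 30, i++
i=8 j=2: A[i]=33<=B[j]=34 take 33, i++

i=9, j=2, merged so far=[2, 7, 12, 14, 17, 19, 21, 23, 27, 30, 33]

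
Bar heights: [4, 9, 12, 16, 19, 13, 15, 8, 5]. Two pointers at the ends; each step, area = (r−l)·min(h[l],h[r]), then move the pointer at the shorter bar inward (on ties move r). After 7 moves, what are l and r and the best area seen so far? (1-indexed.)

l=4, r=5, best area=48

l=1 r=9: min(4,5)*8=32 best=32 *, l++
l=2 r=9: min(9,5)*7=35 best=35 *, r--
l=2 r=8: min(9,8)*6=48 best=48 *, r--
l=2 r=7: min(9,15)*5=45 best=48, l++
l=3 r=7: min(12,15)*4=48 best=48, l++
l=4 r=7: min(16,15)*3=45 best=48, r--
l=4 r=6: min(16,13)*2=26 best=48, r--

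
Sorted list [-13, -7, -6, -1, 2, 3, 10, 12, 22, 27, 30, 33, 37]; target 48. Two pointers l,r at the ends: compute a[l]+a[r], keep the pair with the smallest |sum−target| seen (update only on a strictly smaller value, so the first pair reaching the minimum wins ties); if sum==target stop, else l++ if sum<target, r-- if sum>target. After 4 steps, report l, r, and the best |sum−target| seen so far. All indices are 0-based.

l=4, r=12, best |Δ|=12

l=0 r=12: -13+37=24 d=24 *, l++
l=1 r=12: -7+37=30 d=18 *, l++
l=2 r=12: -6+37=31 d=17 *, l++
l=3 r=12: -1+37=36 d=12 *, l++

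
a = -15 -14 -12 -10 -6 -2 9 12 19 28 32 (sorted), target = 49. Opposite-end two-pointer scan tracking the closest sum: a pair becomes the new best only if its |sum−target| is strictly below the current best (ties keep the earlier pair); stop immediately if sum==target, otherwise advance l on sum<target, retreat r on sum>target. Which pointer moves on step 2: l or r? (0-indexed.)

[0,10] -15+32=17 d=32 * → l++
[1,10] -14+32=18 d=31 * → l++

l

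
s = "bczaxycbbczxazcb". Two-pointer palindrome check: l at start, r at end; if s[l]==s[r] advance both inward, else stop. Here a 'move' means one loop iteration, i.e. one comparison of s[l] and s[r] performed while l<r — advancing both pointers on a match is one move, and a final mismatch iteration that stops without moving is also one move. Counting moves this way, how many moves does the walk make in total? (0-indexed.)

l=0 r=15: 'b'=='b', l++,r--
l=1 r=14: 'c'=='c', l++,r--
l=2 r=13: 'z'=='z', l++,r--
l=3 r=12: 'a'=='a', l++,r--
l=4 r=11: 'x'=='x', l++,r--
l=5 r=10: 'y'!='z', stop

6 moves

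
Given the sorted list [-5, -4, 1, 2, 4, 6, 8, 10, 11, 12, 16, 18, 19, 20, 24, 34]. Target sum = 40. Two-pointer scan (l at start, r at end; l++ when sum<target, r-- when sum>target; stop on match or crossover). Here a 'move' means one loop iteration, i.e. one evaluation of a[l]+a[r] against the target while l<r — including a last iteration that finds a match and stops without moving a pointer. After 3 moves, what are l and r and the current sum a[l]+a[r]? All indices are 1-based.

l=4, r=16, sum=36

l=1 r=16: -5+34=29 <40, l++
l=2 r=16: -4+34=30 <40, l++
l=3 r=16: 1+34=35 <40, l++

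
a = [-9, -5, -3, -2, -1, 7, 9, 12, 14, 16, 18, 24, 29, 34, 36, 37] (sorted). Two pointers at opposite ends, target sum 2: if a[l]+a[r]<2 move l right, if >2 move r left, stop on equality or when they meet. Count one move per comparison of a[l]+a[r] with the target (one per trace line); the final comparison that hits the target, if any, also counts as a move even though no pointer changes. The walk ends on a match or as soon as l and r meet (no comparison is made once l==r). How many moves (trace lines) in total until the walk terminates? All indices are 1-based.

12 moves

l=1 r=16: -9+37=28 >2, r--
l=1 r=15: -9+36=27 >2, r--
l=1 r=14: -9+34=25 >2, r--
l=1 r=13: -9+29=20 >2, r--
l=1 r=12: -9+24=15 >2, r--
l=1 r=11: -9+18=9 >2, r--
l=1 r=10: -9+16=7 >2, r--
l=1 r=9: -9+14=5 >2, r--
l=1 r=8: -9+12=3 >2, r--
l=1 r=7: -9+9=0 <2, l++
l=2 r=7: -5+9=4 >2, r--
l=2 r=6: -5+7=2, found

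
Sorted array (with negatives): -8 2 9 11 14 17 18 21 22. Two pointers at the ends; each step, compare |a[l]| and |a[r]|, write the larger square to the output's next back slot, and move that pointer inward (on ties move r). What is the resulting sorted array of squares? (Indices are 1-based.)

[1,9] |-8|<=|22| out[9]=484 → r--
[1,8] |-8|<=|21| out[8]=441 → r--
[1,7] |-8|<=|18| out[7]=324 → r--
[1,6] |-8|<=|17| out[6]=289 → r--
[1,5] |-8|<=|14| out[5]=196 → r--
[1,4] |-8|<=|11| out[4]=121 → r--
[1,3] |-8|<=|9| out[3]=81 → r--
[1,2] |-8|>|2| out[2]=64 → l++
[2,2] |2|<=|2| out[1]=4 → r--

[4, 64, 81, 121, 196, 289, 324, 441, 484]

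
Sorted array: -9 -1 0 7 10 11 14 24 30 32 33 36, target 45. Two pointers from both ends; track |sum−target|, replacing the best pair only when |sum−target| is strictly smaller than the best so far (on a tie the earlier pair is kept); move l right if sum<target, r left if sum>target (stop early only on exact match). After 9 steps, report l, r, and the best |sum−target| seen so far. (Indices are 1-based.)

l=1 r=12: -9+36=27 d=18 *, l++
l=2 r=12: -1+36=35 d=10 *, l++
l=3 r=12: 0+36=36 d=9 *, l++
l=4 r=12: 7+36=43 d=2 *, l++
l=5 r=12: 10+36=46 d=1 *, r--
l=5 r=11: 10+33=43 d=2, l++
l=6 r=11: 11+33=44 d=1, l++
l=7 r=11: 14+33=47 d=2, r--
l=7 r=10: 14+32=46 d=1, r--

l=7, r=9, best |Δ|=1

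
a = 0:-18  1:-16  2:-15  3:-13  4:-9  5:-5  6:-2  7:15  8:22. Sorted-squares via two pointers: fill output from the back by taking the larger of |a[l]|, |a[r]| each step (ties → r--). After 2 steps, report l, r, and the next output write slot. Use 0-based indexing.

l=0 r=8: |-18|<=|22| out[8]=484, r--
l=0 r=7: |-18|>|15| out[7]=324, l++

l=1, r=7, next write slot=6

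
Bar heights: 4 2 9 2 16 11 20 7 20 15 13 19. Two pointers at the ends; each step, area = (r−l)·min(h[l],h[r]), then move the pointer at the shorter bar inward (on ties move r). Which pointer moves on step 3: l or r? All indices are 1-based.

[1,12] min(4,19)*11=44 best=44 * → l++
[2,12] min(2,19)*10=20 best=44 → l++
[3,12] min(9,19)*9=81 best=81 * → l++

l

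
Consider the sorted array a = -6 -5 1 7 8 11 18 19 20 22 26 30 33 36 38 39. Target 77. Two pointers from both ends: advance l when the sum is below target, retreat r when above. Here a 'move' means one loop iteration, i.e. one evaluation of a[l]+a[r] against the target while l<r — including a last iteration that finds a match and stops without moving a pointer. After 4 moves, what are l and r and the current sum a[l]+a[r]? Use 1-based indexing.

[1,16] -6+39=33 <77 → l++
[2,16] -5+39=34 <77 → l++
[3,16] 1+39=40 <77 → l++
[4,16] 7+39=46 <77 → l++

l=5, r=16, sum=47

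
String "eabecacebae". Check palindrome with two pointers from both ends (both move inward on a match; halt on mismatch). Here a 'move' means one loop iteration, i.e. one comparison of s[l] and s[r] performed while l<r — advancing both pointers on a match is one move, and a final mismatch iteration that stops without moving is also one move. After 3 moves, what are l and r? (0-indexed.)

l=3, r=7

[0,10] 'e'=='e' → l++,r--
[1,9] 'a'=='a' → l++,r--
[2,8] 'b'=='b' → l++,r--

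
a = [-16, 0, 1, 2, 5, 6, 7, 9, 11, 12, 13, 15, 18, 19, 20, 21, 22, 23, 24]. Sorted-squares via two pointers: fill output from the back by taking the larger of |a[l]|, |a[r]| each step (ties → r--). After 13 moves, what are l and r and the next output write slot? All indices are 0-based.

l=0 r=18: |-16|<=|24| out[18]=576, r--
l=0 r=17: |-16|<=|23| out[17]=529, r--
l=0 r=16: |-16|<=|22| out[16]=484, r--
l=0 r=15: |-16|<=|21| out[15]=441, r--
l=0 r=14: |-16|<=|20| out[14]=400, r--
l=0 r=13: |-16|<=|19| out[13]=361, r--
l=0 r=12: |-16|<=|18| out[12]=324, r--
l=0 r=11: |-16|>|15| out[11]=256, l++
l=1 r=11: |0|<=|15| out[10]=225, r--
l=1 r=10: |0|<=|13| out[9]=169, r--
l=1 r=9: |0|<=|12| out[8]=144, r--
l=1 r=8: |0|<=|11| out[7]=121, r--
l=1 r=7: |0|<=|9| out[6]=81, r--

l=1, r=6, next write slot=5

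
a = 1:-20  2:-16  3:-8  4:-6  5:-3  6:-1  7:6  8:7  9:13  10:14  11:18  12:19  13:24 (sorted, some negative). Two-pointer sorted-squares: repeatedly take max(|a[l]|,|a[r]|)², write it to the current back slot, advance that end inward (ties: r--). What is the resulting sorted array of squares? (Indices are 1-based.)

[1, 9, 36, 36, 49, 64, 169, 196, 256, 324, 361, 400, 576]

[1,13] |-20|<=|24| out[13]=576 → r--
[1,12] |-20|>|19| out[12]=400 → l++
[2,12] |-16|<=|19| out[11]=361 → r--
[2,11] |-16|<=|18| out[10]=324 → r--
[2,10] |-16|>|14| out[9]=256 → l++
[3,10] |-8|<=|14| out[8]=196 → r--
[3,9] |-8|<=|13| out[7]=169 → r--
[3,8] |-8|>|7| out[6]=64 → l++
[4,8] |-6|<=|7| out[5]=49 → r--
[4,7] |-6|<=|6| out[4]=36 → r--
[4,6] |-6|>|-1| out[3]=36 → l++
[5,6] |-3|>|-1| out[2]=9 → l++
[6,6] |-1|<=|-1| out[1]=1 → r--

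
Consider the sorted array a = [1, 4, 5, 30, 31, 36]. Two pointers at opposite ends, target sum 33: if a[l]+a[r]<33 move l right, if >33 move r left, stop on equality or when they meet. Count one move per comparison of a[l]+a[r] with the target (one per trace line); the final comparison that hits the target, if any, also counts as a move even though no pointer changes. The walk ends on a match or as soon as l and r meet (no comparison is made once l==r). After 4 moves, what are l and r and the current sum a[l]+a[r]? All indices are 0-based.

[0,5] 1+36=37 >33 → r--
[0,4] 1+31=32 <33 → l++
[1,4] 4+31=35 >33 → r--
[1,3] 4+30=34 >33 → r--

l=1, r=2, sum=9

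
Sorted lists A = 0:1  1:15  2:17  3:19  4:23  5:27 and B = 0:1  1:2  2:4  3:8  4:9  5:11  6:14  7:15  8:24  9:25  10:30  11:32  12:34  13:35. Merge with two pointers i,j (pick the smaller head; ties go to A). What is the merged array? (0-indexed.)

[i=0,j=0] A[i]=1<=B[j]=1 take 1 → i++
[i=1,j=0] A[i]=15>B[j]=1 take 1 → j++
[i=1,j=1] A[i]=15>B[j]=2 take 2 → j++
[i=1,j=2] A[i]=15>B[j]=4 take 4 → j++
[i=1,j=3] A[i]=15>B[j]=8 take 8 → j++
[i=1,j=4] A[i]=15>B[j]=9 take 9 → j++
[i=1,j=5] A[i]=15>B[j]=11 take 11 → j++
[i=1,j=6] A[i]=15>B[j]=14 take 14 → j++
[i=1,j=7] A[i]=15<=B[j]=15 take 15 → i++
[i=2,j=7] A[i]=17>B[j]=15 take 15 → j++
[i=2,j=8] A[i]=17<=B[j]=24 take 17 → i++
[i=3,j=8] A[i]=19<=B[j]=24 take 19 → i++
[i=4,j=8] A[i]=23<=B[j]=24 take 23 → i++
[i=5,j=8] A[i]=27>B[j]=24 take 24 → j++
[i=5,j=9] A[i]=27>B[j]=25 take 25 → j++
[i=5,j=10] A[i]=27<=B[j]=30 take 27 → i++
[i=6,j=10] A done, take B[j]=30 → j++
[i=6,j=11] A done, take B[j]=32 → j++
[i=6,j=12] A done, take B[j]=34 → j++
[i=6,j=13] A done, take B[j]=35 → j++

[1, 1, 2, 4, 8, 9, 11, 14, 15, 15, 17, 19, 23, 24, 25, 27, 30, 32, 34, 35]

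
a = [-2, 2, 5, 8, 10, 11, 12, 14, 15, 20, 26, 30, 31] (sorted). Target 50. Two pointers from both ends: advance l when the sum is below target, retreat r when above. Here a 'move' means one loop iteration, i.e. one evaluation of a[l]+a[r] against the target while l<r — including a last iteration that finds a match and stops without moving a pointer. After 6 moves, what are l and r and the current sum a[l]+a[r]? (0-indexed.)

[0,12] -2+31=29 <50 → l++
[1,12] 2+31=33 <50 → l++
[2,12] 5+31=36 <50 → l++
[3,12] 8+31=39 <50 → l++
[4,12] 10+31=41 <50 → l++
[5,12] 11+31=42 <50 → l++

l=6, r=12, sum=43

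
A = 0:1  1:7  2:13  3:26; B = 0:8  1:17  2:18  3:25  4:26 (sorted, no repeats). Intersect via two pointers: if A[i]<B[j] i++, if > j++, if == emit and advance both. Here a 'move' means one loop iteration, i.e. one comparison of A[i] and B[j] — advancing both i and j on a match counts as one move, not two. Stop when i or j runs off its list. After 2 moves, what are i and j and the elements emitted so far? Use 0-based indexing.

i=0 j=0: 1<8, i++
i=1 j=0: 7<8, i++

i=2, j=0, emitted=[]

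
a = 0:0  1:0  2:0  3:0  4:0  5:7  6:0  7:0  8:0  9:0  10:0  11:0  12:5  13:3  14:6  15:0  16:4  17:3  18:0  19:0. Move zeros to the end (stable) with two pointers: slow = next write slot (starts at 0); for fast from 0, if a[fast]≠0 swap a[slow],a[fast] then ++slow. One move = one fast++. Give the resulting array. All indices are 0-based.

[7, 5, 3, 6, 4, 3, 0, 0, 0, 0, 0, 0, 0, 0, 0, 0, 0, 0, 0, 0]

slow=0 fast=0: a[fast]=0, fast++
slow=0 fast=1: a[fast]=0, fast++
slow=0 fast=2: a[fast]=0, fast++
slow=0 fast=3: a[fast]=0, fast++
slow=0 fast=4: a[fast]=0, fast++
slow=0 fast=5: a[fast]=7≠0 swap→a[0]=7, slow++,fast++
slow=1 fast=6: a[fast]=0, fast++
slow=1 fast=7: a[fast]=0, fast++
slow=1 fast=8: a[fast]=0, fast++
slow=1 fast=9: a[fast]=0, fast++
slow=1 fast=10: a[fast]=0, fast++
slow=1 fast=11: a[fast]=0, fast++
slow=1 fast=12: a[fast]=5≠0 swap→a[1]=5, slow++,fast++
slow=2 fast=13: a[fast]=3≠0 swap→a[2]=3, slow++,fast++
slow=3 fast=14: a[fast]=6≠0 swap→a[3]=6, slow++,fast++
slow=4 fast=15: a[fast]=0, fast++
slow=4 fast=16: a[fast]=4≠0 swap→a[4]=4, slow++,fast++
slow=5 fast=17: a[fast]=3≠0 swap→a[5]=3, slow++,fast++
slow=6 fast=18: a[fast]=0, fast++
slow=6 fast=19: a[fast]=0, fast++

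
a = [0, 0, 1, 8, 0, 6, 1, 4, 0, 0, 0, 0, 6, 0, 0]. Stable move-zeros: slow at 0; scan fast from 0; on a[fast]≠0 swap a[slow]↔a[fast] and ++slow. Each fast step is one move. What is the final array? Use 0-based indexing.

(s=0,f=0) a[fast]=0 → fast++
(s=0,f=1) a[fast]=0 → fast++
(s=0,f=2) a[fast]=1≠0 swap→a[0]=1 → slow++,fast++
(s=1,f=3) a[fast]=8≠0 swap→a[1]=8 → slow++,fast++
(s=2,f=4) a[fast]=0 → fast++
(s=2,f=5) a[fast]=6≠0 swap→a[2]=6 → slow++,fast++
(s=3,f=6) a[fast]=1≠0 swap→a[3]=1 → slow++,fast++
(s=4,f=7) a[fast]=4≠0 swap→a[4]=4 → slow++,fast++
(s=5,f=8) a[fast]=0 → fast++
(s=5,f=9) a[fast]=0 → fast++
(s=5,f=10) a[fast]=0 → fast++
(s=5,f=11) a[fast]=0 → fast++
(s=5,f=12) a[fast]=6≠0 swap→a[5]=6 → slow++,fast++
(s=6,f=13) a[fast]=0 → fast++
(s=6,f=14) a[fast]=0 → fast++

[1, 8, 6, 1, 4, 6, 0, 0, 0, 0, 0, 0, 0, 0, 0]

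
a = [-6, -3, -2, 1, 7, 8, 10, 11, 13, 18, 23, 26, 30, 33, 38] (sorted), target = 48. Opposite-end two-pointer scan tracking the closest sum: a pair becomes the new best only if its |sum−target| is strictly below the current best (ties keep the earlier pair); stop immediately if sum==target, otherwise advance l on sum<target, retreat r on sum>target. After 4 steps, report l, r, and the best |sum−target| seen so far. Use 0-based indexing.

l=0 r=14: -6+38=32 d=16 *, l++
l=1 r=14: -3+38=35 d=13 *, l++
l=2 r=14: -2+38=36 d=12 *, l++
l=3 r=14: 1+38=39 d=9 *, l++

l=4, r=14, best |Δ|=9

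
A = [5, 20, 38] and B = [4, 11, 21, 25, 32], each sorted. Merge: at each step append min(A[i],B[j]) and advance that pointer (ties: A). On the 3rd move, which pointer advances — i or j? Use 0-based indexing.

[i=0,j=0] A[i]=5>B[j]=4 take 4 → j++
[i=0,j=1] A[i]=5<=B[j]=11 take 5 → i++
[i=1,j=1] A[i]=20>B[j]=11 take 11 → j++

j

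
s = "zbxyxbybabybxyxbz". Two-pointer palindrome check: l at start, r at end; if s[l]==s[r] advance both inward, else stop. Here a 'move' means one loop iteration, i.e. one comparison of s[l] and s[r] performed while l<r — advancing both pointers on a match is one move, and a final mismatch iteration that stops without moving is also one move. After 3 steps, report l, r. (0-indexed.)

l=3, r=13

l=0 r=16: 'z'=='z', l++,r--
l=1 r=15: 'b'=='b', l++,r--
l=2 r=14: 'x'=='x', l++,r--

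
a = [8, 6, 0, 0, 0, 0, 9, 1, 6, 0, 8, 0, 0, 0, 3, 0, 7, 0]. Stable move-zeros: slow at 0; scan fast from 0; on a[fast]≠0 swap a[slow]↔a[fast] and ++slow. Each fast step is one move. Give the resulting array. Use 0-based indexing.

slow=0 fast=0: a[fast]=8≠0 swap→a[0]=8, slow++,fast++
slow=1 fast=1: a[fast]=6≠0 swap→a[1]=6, slow++,fast++
slow=2 fast=2: a[fast]=0, fast++
slow=2 fast=3: a[fast]=0, fast++
slow=2 fast=4: a[fast]=0, fast++
slow=2 fast=5: a[fast]=0, fast++
slow=2 fast=6: a[fast]=9≠0 swap→a[2]=9, slow++,fast++
slow=3 fast=7: a[fast]=1≠0 swap→a[3]=1, slow++,fast++
slow=4 fast=8: a[fast]=6≠0 swap→a[4]=6, slow++,fast++
slow=5 fast=9: a[fast]=0, fast++
slow=5 fast=10: a[fast]=8≠0 swap→a[5]=8, slow++,fast++
slow=6 fast=11: a[fast]=0, fast++
slow=6 fast=12: a[fast]=0, fast++
slow=6 fast=13: a[fast]=0, fast++
slow=6 fast=14: a[fast]=3≠0 swap→a[6]=3, slow++,fast++
slow=7 fast=15: a[fast]=0, fast++
slow=7 fast=16: a[fast]=7≠0 swap→a[7]=7, slow++,fast++
slow=8 fast=17: a[fast]=0, fast++

[8, 6, 9, 1, 6, 8, 3, 7, 0, 0, 0, 0, 0, 0, 0, 0, 0, 0]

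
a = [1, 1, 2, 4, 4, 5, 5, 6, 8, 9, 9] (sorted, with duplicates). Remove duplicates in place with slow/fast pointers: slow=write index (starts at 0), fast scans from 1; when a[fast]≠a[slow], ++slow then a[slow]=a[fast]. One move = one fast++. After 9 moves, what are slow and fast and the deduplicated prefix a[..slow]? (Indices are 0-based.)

slow=0 fast=1: a[fast]=1=a[slow] dup, fast++
slow=0 fast=2: a[fast]=2≠a[slow]=1 write a[1]=2, slow++,fast++
slow=1 fast=3: a[fast]=4≠a[slow]=2 write a[2]=4, slow++,fast++
slow=2 fast=4: a[fast]=4=a[slow] dup, fast++
slow=2 fast=5: a[fast]=5≠a[slow]=4 write a[3]=5, slow++,fast++
slow=3 fast=6: a[fast]=5=a[slow] dup, fast++
slow=3 fast=7: a[fast]=6≠a[slow]=5 write a[4]=6, slow++,fast++
slow=4 fast=8: a[fast]=8≠a[slow]=6 write a[5]=8, slow++,fast++
slow=5 fast=9: a[fast]=9≠a[slow]=8 write a[6]=9, slow++,fast++

slow=6, fast=10, prefix=[1, 2, 4, 5, 6, 8, 9]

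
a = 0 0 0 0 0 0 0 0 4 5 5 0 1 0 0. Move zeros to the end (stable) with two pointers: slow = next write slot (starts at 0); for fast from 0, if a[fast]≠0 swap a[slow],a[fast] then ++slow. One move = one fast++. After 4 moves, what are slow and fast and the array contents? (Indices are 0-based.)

slow=0, fast=4, a=[0, 0, 0, 0, 0, 0, 0, 0, 4, 5, 5, 0, 1, 0, 0]

(s=0,f=0) a[fast]=0 → fast++
(s=0,f=1) a[fast]=0 → fast++
(s=0,f=2) a[fast]=0 → fast++
(s=0,f=3) a[fast]=0 → fast++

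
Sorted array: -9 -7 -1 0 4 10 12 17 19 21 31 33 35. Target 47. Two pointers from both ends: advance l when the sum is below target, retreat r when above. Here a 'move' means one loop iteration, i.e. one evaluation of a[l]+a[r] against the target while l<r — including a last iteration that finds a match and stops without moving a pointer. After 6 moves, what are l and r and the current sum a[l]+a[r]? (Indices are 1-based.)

l=7, r=13, sum=47

[1,13] -9+35=26 <47 → l++
[2,13] -7+35=28 <47 → l++
[3,13] -1+35=34 <47 → l++
[4,13] 0+35=35 <47 → l++
[5,13] 4+35=39 <47 → l++
[6,13] 10+35=45 <47 → l++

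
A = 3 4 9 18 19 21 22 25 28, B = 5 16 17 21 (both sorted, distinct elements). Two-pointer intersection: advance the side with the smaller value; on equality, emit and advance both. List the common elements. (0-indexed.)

intersection = [21]

[i=0,j=0] 3<5 → i++
[i=1,j=0] 4<5 → i++
[i=2,j=0] 9>5 → j++
[i=2,j=1] 9<16 → i++
[i=3,j=1] 18>16 → j++
[i=3,j=2] 18>17 → j++
[i=3,j=3] 18<21 → i++
[i=4,j=3] 19<21 → i++
[i=5,j=3] 21==21 emit → i++,j++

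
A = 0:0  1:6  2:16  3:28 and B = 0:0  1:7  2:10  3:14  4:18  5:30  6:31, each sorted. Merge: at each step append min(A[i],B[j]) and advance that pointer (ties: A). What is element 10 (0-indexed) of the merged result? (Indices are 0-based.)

merged[10] = 31

[i=0,j=0] A[i]=0<=B[j]=0 take 0 → i++
[i=1,j=0] A[i]=6>B[j]=0 take 0 → j++
[i=1,j=1] A[i]=6<=B[j]=7 take 6 → i++
[i=2,j=1] A[i]=16>B[j]=7 take 7 → j++
[i=2,j=2] A[i]=16>B[j]=10 take 10 → j++
[i=2,j=3] A[i]=16>B[j]=14 take 14 → j++
[i=2,j=4] A[i]=16<=B[j]=18 take 16 → i++
[i=3,j=4] A[i]=28>B[j]=18 take 18 → j++
[i=3,j=5] A[i]=28<=B[j]=30 take 28 → i++
[i=4,j=5] A done, take B[j]=30 → j++
[i=4,j=6] A done, take B[j]=31 → j++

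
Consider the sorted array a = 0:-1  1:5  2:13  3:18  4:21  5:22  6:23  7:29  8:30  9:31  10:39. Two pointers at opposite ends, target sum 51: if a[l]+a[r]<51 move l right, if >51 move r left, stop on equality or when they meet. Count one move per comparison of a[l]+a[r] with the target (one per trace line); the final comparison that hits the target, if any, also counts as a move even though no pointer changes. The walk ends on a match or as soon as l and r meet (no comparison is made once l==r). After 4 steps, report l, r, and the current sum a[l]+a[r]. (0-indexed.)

[0,10] -1+39=38 <51 → l++
[1,10] 5+39=44 <51 → l++
[2,10] 13+39=52 >51 → r--
[2,9] 13+31=44 <51 → l++

l=3, r=9, sum=49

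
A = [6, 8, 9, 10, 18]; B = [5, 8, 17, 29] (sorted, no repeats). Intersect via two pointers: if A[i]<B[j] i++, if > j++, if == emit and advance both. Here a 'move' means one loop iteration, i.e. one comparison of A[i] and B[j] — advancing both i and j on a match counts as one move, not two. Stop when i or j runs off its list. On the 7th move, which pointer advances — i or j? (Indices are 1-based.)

i

i=1 j=1: 6>5, j++
i=1 j=2: 6<8, i++
i=2 j=2: 8==8 emit, i++,j++
i=3 j=3: 9<17, i++
i=4 j=3: 10<17, i++
i=5 j=3: 18>17, j++
i=5 j=4: 18<29, i++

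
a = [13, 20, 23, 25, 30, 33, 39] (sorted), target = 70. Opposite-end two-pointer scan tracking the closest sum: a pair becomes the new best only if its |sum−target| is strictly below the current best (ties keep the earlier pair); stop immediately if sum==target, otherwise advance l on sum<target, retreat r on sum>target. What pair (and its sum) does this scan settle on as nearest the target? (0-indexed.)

l=0 r=6: 13+39=52 d=18 *, l++
l=1 r=6: 20+39=59 d=11 *, l++
l=2 r=6: 23+39=62 d=8 *, l++
l=3 r=6: 25+39=64 d=6 *, l++
l=4 r=6: 30+39=69 d=1 *, l++
l=5 r=6: 33+39=72 d=2, r--

pair (30, 39) with sum 69 (|Δ|=1)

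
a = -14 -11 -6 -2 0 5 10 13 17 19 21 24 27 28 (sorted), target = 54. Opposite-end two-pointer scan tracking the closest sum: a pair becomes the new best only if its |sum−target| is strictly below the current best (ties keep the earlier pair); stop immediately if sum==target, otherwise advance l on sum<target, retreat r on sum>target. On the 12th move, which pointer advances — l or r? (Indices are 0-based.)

l=0 r=13: -14+28=14 d=40 *, l++
l=1 r=13: -11+28=17 d=37 *, l++
l=2 r=13: -6+28=22 d=32 *, l++
l=3 r=13: -2+28=26 d=28 *, l++
l=4 r=13: 0+28=28 d=26 *, l++
l=5 r=13: 5+28=33 d=21 *, l++
l=6 r=13: 10+28=38 d=16 *, l++
l=7 r=13: 13+28=41 d=13 *, l++
l=8 r=13: 17+28=45 d=9 *, l++
l=9 r=13: 19+28=47 d=7 *, l++
l=10 r=13: 21+28=49 d=5 *, l++
l=11 r=13: 24+28=52 d=2 *, l++

l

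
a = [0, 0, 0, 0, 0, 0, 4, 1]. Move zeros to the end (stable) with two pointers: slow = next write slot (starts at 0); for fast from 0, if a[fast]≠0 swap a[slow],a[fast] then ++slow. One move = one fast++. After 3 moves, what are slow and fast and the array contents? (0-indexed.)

slow=0, fast=3, a=[0, 0, 0, 0, 0, 0, 4, 1]

(s=0,f=0) a[fast]=0 → fast++
(s=0,f=1) a[fast]=0 → fast++
(s=0,f=2) a[fast]=0 → fast++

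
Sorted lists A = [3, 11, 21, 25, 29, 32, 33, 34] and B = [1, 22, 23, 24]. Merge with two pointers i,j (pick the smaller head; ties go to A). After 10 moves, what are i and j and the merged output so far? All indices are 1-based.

i=1 j=1: A[i]=3>B[j]=1 take 1, j++
i=1 j=2: A[i]=3<=B[j]=22 take 3, i++
i=2 j=2: A[i]=11<=B[j]=22 take 11, i++
i=3 j=2: A[i]=21<=B[j]=22 take 21, i++
i=4 j=2: A[i]=25>B[j]=22 take 22, j++
i=4 j=3: A[i]=25>B[j]=23 take 23, j++
i=4 j=4: A[i]=25>B[j]=24 take 24, j++
i=4 j=5: B done, take A[i]=25, i++
i=5 j=5: B done, take A[i]=29, i++
i=6 j=5: B done, take A[i]=32, i++

i=7, j=5, merged so far=[1, 3, 11, 21, 22, 23, 24, 25, 29, 32]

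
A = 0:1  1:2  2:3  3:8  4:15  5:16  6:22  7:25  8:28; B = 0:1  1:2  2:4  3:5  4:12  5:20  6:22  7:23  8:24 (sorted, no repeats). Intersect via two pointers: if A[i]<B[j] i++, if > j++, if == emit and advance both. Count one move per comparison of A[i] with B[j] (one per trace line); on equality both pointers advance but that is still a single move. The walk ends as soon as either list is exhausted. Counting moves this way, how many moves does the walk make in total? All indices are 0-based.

13 moves

[i=0,j=0] 1==1 emit → i++,j++
[i=1,j=1] 2==2 emit → i++,j++
[i=2,j=2] 3<4 → i++
[i=3,j=2] 8>4 → j++
[i=3,j=3] 8>5 → j++
[i=3,j=4] 8<12 → i++
[i=4,j=4] 15>12 → j++
[i=4,j=5] 15<20 → i++
[i=5,j=5] 16<20 → i++
[i=6,j=5] 22>20 → j++
[i=6,j=6] 22==22 emit → i++,j++
[i=7,j=7] 25>23 → j++
[i=7,j=8] 25>24 → j++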